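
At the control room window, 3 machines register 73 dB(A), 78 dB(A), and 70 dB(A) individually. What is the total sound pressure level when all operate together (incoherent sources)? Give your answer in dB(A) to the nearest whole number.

For uncorrelated sources the intensities add, so convert each level to linear form, sum, and take 10·log₁₀ of the total.
Σ 10^(L/10) = 10^(73/10) + 10^(78/10) + 10^(70/10) = 9.305e+07.
L_total = 10·log₁₀(9.305e+07) = 79.69 dB(A).

80 dB(A)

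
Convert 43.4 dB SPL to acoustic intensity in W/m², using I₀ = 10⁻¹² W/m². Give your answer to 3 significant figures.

I/I₀ = 10^(43.4/10) = 2.188e+04, so I = 2.188e+04 × 10⁻¹² W/m².

2.19e-08 W/m²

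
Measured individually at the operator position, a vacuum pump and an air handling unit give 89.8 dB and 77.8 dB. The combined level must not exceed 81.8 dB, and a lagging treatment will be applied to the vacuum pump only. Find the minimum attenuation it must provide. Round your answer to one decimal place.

The untreated sources together contribute 10^(77.8/10) = 6.026e+07, i.e. 77.80 dB.
To meet 81.8 dB overall, the treated vacuum pump may contribute at most 10^(81.8/10) − 6.026e+07 = 9.110e+07, i.e. 79.60 dB.
Required insertion loss = 89.8 − 79.60 = 10.20 dB.

10.2 dB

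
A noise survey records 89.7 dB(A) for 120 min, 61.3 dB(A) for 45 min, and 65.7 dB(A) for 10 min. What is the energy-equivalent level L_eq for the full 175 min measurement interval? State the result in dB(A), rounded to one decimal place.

88.1 dB(A)

L_eq = 10·log₁₀[(1/T)·Σ tᵢ·10^(Lᵢ/10)] with T = 175 min.
Σ tᵢ·10^(Lᵢ/10) = 120·10^(89.7/10) + 45·10^(61.3/10) + 10·10^(65.7/10) = 1.121e+11.
L_eq = 10·log₁₀(1.121e+11/175) = 88.07 dB(A).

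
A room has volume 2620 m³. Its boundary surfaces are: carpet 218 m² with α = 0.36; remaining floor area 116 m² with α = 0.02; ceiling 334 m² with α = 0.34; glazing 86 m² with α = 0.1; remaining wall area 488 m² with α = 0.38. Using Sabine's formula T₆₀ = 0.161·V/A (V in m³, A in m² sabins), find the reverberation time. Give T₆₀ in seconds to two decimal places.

1.09 s

A = Σ Sᵢαᵢ = 218·0.36 + 116·0.02 + 334·0.34 + 86·0.1 + 488·0.38 = 388.40 m².
T₆₀ = 0.161 × 2620 / 388.40 = 1.086 s.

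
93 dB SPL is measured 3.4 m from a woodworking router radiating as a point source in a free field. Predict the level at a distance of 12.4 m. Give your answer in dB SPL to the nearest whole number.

82 dB SPL

Point-source attenuation: ΔL = 20·log₁₀(r₂/r₁) = 20·log₁₀(12.4/3.4) = 11.239 dB.
L₂ = 93 − 20·log₁₀(12.4/3.4) = 93 − 11.239 = 81.76 dB SPL.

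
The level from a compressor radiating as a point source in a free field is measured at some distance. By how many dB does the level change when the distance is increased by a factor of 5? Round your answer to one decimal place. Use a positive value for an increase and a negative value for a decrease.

A point source loses 6 dB per doubling of distance; generally ΔL = −20·log₁₀(r₂/r₁).
ΔL = −20·log₁₀(5) = -13.98 dB.

-14.0 dB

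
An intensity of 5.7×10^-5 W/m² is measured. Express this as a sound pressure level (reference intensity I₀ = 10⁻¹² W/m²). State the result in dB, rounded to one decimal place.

Dividing by I₀ shifts the exponent by 12: I/I₀ = 5.7×10^7.
L = 10·(0.7559 + 7) = 77.56 dB.

77.6 dB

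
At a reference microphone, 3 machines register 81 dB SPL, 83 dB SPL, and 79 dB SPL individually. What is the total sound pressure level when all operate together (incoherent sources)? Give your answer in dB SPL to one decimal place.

86.1 dB SPL

Incoherent sources combine by intensity addition: L_total = 10·log₁₀(Σ 10^(L_i/10)).
Σ 10^(L/10) = 10^(81/10) + 10^(83/10) + 10^(79/10) = 4.049e+08.
L_total = 10·log₁₀(4.049e+08) = 86.07 dB SPL.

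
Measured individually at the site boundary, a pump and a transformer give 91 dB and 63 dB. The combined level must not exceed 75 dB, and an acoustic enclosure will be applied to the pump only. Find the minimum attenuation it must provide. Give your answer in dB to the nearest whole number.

16 dB

The untreated sources together contribute 10^(63/10) = 1.995e+06, i.e. 63.00 dB.
To meet 75 dB overall, the treated pump may contribute at most 10^(75/10) − 1.995e+06 = 2.963e+07, i.e. 74.72 dB.
So the pump must be reduced from 91 to 74.72 dB: IL = 16.28 dB.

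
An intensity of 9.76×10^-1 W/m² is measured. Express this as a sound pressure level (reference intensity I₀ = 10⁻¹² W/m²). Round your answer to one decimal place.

119.9 dB

Dividing by I₀ shifts the exponent by 12: I/I₀ = 9.76×10^11.
L = 10·(0.9894 + 11) = 119.89 dB.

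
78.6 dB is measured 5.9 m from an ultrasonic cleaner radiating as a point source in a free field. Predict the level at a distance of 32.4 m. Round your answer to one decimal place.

63.8 dB

Point-source attenuation: ΔL = 20·log₁₀(r₂/r₁) = 20·log₁₀(32.4/5.9) = 14.794 dB.
L₂ = 78.6 − 20·log₁₀(32.4/5.9) = 78.6 − 14.794 = 63.81 dB.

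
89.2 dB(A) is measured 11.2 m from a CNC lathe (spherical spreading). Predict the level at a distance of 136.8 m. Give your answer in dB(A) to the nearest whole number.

Point-source attenuation: ΔL = 20·log₁₀(r₂/r₁) = 20·log₁₀(136.8/11.2) = 21.737 dB.
L₂ = 89.2 − 20·log₁₀(136.8/11.2) = 89.2 − 21.737 = 67.46 dB(A).

67 dB(A)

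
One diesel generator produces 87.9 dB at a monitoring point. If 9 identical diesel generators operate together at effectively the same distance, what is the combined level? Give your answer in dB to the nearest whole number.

With 9 equal, uncorrelated contributions the intensity is 9× that of one unit, giving a rise of 10·log₁₀ 9.
L_total = 87.9 + 10·log₁₀(9) = 87.9 + 9.542 = 97.44 dB.

97 dB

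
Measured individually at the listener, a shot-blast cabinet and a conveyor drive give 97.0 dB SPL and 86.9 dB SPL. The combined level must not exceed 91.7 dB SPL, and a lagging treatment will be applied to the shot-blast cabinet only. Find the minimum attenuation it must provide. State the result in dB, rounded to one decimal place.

The untreated sources together contribute 10^(86.9/10) = 4.898e+08, i.e. 86.90 dB SPL.
The limit corresponds to 10^(91.7/10) = 1.479e+09; subtracting the fixed part leaves 9.893e+08 for the shot-blast cabinet, i.e. 89.95 dB SPL.
So the shot-blast cabinet must be reduced from 97.0 to 89.95 dB SPL: IL = 7.05 dB.

7.0 dB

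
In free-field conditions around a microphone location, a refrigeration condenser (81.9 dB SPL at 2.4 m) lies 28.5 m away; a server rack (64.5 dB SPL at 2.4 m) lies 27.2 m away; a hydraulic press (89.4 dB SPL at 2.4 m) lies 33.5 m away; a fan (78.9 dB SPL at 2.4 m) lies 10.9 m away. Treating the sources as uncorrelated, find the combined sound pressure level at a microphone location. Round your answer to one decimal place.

First find each source's level at the receiver (point-source: −20·log₁₀(r/r_ref)), then combine on an intensity basis.
refrigeration condenser: 81.9 − 20·log₁₀(28.5/2.4) = 81.9 − 21.49 = 60.41 dB SPL.
server rack: 64.5 − 20·log₁₀(27.2/2.4) = 64.5 − 21.09 = 43.41 dB SPL.
hydraulic press: 89.4 − 20·log₁₀(33.5/2.4) = 89.4 − 22.90 = 66.50 dB SPL.
fan: 78.9 − 20·log₁₀(10.9/2.4) = 78.9 − 13.14 = 65.76 dB SPL.
Σ 10^(L/10) = 9.354e+06 → L_total = 10·log₁₀(9.354e+06) = 69.71 dB SPL.

69.7 dB SPL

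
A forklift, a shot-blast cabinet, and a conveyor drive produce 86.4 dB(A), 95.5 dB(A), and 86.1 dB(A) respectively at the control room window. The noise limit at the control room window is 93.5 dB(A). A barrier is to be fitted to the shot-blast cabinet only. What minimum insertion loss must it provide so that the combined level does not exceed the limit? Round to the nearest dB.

The untreated sources together contribute 10^(86.4/10) + 10^(86.1/10) = 8.439e+08, i.e. 89.26 dB(A).
The limit corresponds to 10^(93.5/10) = 2.239e+09; subtracting the fixed part leaves 1.395e+09 for the shot-blast cabinet, i.e. 91.45 dB(A).
Required insertion loss = 95.5 − 91.45 = 4.05 dB.

4 dB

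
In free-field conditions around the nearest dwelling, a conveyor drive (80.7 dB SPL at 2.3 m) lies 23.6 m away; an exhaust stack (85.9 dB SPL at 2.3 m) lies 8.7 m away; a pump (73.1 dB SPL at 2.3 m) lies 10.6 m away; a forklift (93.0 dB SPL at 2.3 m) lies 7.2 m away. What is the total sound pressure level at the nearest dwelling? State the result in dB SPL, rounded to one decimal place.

Propagate each source to the receiver with L = L_ref − 20·log₁₀(r/r_ref), then add intensities.
conveyor drive: 80.7 − 20·log₁₀(23.6/2.3) = 80.7 − 20.22 = 60.48 dB SPL.
exhaust stack: 85.9 − 20·log₁₀(8.7/2.3) = 85.9 − 11.56 = 74.34 dB SPL.
pump: 73.1 − 20·log₁₀(10.6/2.3) = 73.1 − 13.27 = 59.83 dB SPL.
forklift: 93.0 − 20·log₁₀(7.2/2.3) = 93.0 − 9.91 = 83.09 dB SPL.
Σ 10^(L/10) = 2.329e+08 → L_total = 10·log₁₀(2.329e+08) = 83.67 dB SPL.

83.7 dB SPL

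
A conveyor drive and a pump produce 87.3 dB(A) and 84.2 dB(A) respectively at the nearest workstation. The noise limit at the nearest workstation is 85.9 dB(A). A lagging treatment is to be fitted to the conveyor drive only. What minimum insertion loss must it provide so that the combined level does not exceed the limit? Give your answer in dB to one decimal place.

6.3 dB

Everything except the conveyor drive sums to 10^(84.2/10) = 2.630e+08 in linear terms, 84.20 dB(A).
The limit corresponds to 10^(85.9/10) = 3.890e+08; subtracting the fixed part leaves 1.260e+08 for the conveyor drive, i.e. 81.00 dB(A).
Required insertion loss = 87.3 − 81.00 = 6.30 dB.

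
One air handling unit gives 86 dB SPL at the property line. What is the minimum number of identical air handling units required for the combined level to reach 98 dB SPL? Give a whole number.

16

N identical sources give L₁ + 10·log₁₀ N, so require 10·log₁₀ N ≥ 98 − 86 = 12.0 dB.
N ≥ 10^(12.0/10) = 15.849, so N = 16.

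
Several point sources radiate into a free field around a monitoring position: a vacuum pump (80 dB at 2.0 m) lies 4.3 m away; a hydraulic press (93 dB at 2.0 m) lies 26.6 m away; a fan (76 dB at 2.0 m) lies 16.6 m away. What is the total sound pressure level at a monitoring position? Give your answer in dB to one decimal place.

75.2 dB

First find each source's level at the receiver (point-source: −20·log₁₀(r/r_ref)), then combine on an intensity basis.
vacuum pump: 80 − 20·log₁₀(4.3/2.0) = 80 − 6.65 = 73.35 dB.
hydraulic press: 93 − 20·log₁₀(26.6/2.0) = 93 − 22.48 = 70.52 dB.
fan: 76 − 20·log₁₀(16.6/2.0) = 76 − 18.38 = 57.62 dB.
Σ 10^(L/10) = 3.349e+07 → L_total = 10·log₁₀(3.349e+07) = 75.25 dB.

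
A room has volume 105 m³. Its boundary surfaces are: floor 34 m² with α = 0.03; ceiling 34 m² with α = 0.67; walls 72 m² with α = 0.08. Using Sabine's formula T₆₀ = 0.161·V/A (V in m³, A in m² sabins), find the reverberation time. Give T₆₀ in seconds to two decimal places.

Summing Sᵢαᵢ: 34·0.03 + 34·0.67 + 72·0.08 = 29.56 m².
T₆₀ = 0.161·V/A = 0.161·105/29.56 = 0.572 s.

0.57 s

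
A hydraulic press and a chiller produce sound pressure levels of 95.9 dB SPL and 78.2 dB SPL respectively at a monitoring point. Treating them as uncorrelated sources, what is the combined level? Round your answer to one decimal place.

Incoherent sources combine by intensity addition: L_total = 10·log₁₀(Σ 10^(L_i/10)).
Σ 10^(L/10) = 10^(95.9/10) + 10^(78.2/10) = 3.957e+09.
L_total = 10·log₁₀(3.957e+09) = 95.97 dB SPL.

96.0 dB SPL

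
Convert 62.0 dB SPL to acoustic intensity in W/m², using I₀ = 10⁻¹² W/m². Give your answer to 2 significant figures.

L = 10·log₁₀(I/I₀) ⇒ I = I₀·10^(L/10) = 10⁻¹² × 10^6.20.

1.6e-06 W/m²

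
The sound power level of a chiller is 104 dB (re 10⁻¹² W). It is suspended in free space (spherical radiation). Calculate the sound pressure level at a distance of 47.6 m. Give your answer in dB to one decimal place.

L_p = L_w − 10·log₁₀(4π·r²) with r = 47.6 m.
4π·r² = 2.847e+04 m², 10·log₁₀ of that is 44.544 dB.
L_p = 104 − 44.544 = 59.46 dB.

59.5 dB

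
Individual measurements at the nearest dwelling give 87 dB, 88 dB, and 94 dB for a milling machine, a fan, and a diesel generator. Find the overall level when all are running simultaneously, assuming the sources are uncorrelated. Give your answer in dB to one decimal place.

Incoherent sources combine by intensity addition: L_total = 10·log₁₀(Σ 10^(L_i/10)).
Σ 10^(L/10) = 10^(87/10) + 10^(88/10) + 10^(94/10) = 3.644e+09.
L_total = 10·log₁₀(3.644e+09) = 95.62 dB.

95.6 dB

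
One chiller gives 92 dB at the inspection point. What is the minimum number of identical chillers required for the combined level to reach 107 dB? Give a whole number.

Need L₁ + 10·log₁₀ N ≥ 107, i.e. log₁₀ N ≥ 1.50.
N ≥ 10^(15.0/10) = 31.623, so N = 32.

32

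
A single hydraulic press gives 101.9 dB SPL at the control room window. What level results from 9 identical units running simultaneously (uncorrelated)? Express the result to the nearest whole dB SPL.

L_total = L₁ + 10·log₁₀ N for N identical incoherent sources.
L_total = 101.9 + 10·log₁₀(9) = 101.9 + 9.542 = 111.44 dB SPL.

111 dB SPL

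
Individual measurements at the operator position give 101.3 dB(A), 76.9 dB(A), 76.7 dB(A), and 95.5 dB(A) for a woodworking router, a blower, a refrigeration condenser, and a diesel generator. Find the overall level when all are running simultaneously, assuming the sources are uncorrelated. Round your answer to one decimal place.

102.3 dB(A)

Incoherent sources combine by intensity addition: L_total = 10·log₁₀(Σ 10^(L_i/10)).
Σ 10^(L/10) = 10^(101.3/10) + 10^(76.9/10) + 10^(76.7/10) + 10^(95.5/10) = 1.713e+10.
L_total = 10·log₁₀(1.713e+10) = 102.34 dB(A).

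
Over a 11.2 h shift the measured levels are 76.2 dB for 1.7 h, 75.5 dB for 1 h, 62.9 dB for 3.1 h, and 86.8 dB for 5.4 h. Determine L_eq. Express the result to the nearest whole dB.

84 dB

L_eq = 10·log₁₀[(1/T)·Σ tᵢ·10^(Lᵢ/10)] with T = 11.2 h.
Σ tᵢ·10^(Lᵢ/10) = 1.7·10^(76.2/10) + 1·10^(75.5/10) + 3.1·10^(62.9/10) + 5.4·10^(86.8/10) = 2.697e+09.
L_eq = 10·log₁₀(2.697e+09/11.2) = 83.82 dB.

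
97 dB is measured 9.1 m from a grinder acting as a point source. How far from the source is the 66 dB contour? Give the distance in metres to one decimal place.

For a point source L₁ − L₂ = 20·log₁₀(r₂/r₁), so r₂ = r₁·10^((L₁−L₂)/20).
r₂ = 9.1·10^((97−66)/20) = 9.1·10^(31.0/20) = 322.88 m.

322.9 m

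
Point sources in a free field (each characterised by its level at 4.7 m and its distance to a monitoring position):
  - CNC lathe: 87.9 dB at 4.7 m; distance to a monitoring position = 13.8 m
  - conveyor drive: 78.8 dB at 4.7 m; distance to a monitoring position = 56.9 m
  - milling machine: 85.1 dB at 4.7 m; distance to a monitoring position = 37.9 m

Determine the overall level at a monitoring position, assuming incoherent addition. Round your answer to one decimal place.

Apply inverse-square spreading to bring every level to the receiver, then sum 10^(L/10).
CNC lathe: 87.9 − 20·log₁₀(13.8/4.7) = 87.9 − 9.36 = 78.54 dB.
conveyor drive: 78.8 − 20·log₁₀(56.9/4.7) = 78.8 − 21.66 = 57.14 dB.
milling machine: 85.1 − 20·log₁₀(37.9/4.7) = 85.1 − 18.13 = 66.97 dB.
Σ 10^(L/10) = 7.702e+07 → L_total = 10·log₁₀(7.702e+07) = 78.87 dB.

78.9 dB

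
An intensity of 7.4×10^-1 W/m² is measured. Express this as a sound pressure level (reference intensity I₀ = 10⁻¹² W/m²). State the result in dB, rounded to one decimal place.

118.7 dB

Dividing by I₀ shifts the exponent by 12: I/I₀ = 7.4×10^11.
L = 10·(0.8692 + 11) = 118.69 dB.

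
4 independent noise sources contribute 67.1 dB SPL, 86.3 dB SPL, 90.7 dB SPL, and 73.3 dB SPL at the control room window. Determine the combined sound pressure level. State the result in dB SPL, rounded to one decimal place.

92.1 dB SPL

Incoherent sources combine by intensity addition: L_total = 10·log₁₀(Σ 10^(L_i/10)).
Σ 10^(L/10) = 10^(67.1/10) + 10^(86.3/10) + 10^(90.7/10) + 10^(73.3/10) = 1.628e+09.
L_total = 10·log₁₀(1.628e+09) = 92.12 dB SPL.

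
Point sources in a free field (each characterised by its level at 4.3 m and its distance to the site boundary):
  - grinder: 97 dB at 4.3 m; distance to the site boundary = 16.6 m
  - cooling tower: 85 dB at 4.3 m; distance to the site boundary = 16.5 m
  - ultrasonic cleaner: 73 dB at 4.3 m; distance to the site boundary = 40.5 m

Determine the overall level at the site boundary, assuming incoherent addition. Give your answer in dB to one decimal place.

Propagate each source to the receiver with L = L_ref − 20·log₁₀(r/r_ref), then add intensities.
grinder: 97 − 20·log₁₀(16.6/4.3) = 97 − 11.73 = 85.27 dB.
cooling tower: 85 − 20·log₁₀(16.5/4.3) = 85 − 11.68 = 73.32 dB.
ultrasonic cleaner: 73 − 20·log₁₀(40.5/4.3) = 73 − 19.48 = 53.52 dB.
Σ 10^(L/10) = 3.580e+08 → L_total = 10·log₁₀(3.580e+08) = 85.54 dB.

85.5 dB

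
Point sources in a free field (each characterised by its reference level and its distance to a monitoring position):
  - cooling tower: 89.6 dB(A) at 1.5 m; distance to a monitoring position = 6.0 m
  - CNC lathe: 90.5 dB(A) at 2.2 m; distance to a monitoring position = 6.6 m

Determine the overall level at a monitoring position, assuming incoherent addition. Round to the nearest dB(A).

First find each source's level at the receiver (point-source: −20·log₁₀(r/r_ref)), then combine on an intensity basis.
cooling tower: 89.6 − 20·log₁₀(6.0/1.5) = 89.6 − 12.04 = 77.56 dB(A).
CNC lathe: 90.5 − 20·log₁₀(6.6/2.2) = 90.5 − 9.54 = 80.96 dB(A).
Σ 10^(L/10) = 1.817e+08 → L_total = 10·log₁₀(1.817e+08) = 82.59 dB(A).

83 dB(A)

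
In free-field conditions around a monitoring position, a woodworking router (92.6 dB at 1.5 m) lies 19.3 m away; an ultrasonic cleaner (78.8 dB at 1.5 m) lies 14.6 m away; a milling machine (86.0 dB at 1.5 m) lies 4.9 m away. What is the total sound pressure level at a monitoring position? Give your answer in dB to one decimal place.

76.9 dB

Propagate each source to the receiver with L = L_ref − 20·log₁₀(r/r_ref), then add intensities.
woodworking router: 92.6 − 20·log₁₀(19.3/1.5) = 92.6 − 22.19 = 70.41 dB.
ultrasonic cleaner: 78.8 − 20·log₁₀(14.6/1.5) = 78.8 − 19.77 = 59.03 dB.
milling machine: 86.0 − 20·log₁₀(4.9/1.5) = 86.0 − 10.28 = 75.72 dB.
Σ 10^(L/10) = 4.910e+07 → L_total = 10·log₁₀(4.910e+07) = 76.91 dB.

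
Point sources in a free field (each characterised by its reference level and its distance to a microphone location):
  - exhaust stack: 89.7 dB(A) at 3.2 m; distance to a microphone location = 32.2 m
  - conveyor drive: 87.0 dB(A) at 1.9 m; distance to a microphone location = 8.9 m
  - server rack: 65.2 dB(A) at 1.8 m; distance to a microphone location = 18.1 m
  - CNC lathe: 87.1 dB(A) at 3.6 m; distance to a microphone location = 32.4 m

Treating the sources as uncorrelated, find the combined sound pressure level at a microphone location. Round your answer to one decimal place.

75.8 dB(A)

Propagate each source to the receiver with L = L_ref − 20·log₁₀(r/r_ref), then add intensities.
exhaust stack: 89.7 − 20·log₁₀(32.2/3.2) = 89.7 − 20.05 = 69.65 dB(A).
conveyor drive: 87.0 − 20·log₁₀(8.9/1.9) = 87.0 − 13.41 = 73.59 dB(A).
server rack: 65.2 − 20·log₁₀(18.1/1.8) = 65.2 − 20.05 = 45.15 dB(A).
CNC lathe: 87.1 − 20·log₁₀(32.4/3.6) = 87.1 − 19.08 = 68.02 dB(A).
Σ 10^(L/10) = 3.842e+07 → L_total = 10·log₁₀(3.842e+07) = 75.85 dB(A).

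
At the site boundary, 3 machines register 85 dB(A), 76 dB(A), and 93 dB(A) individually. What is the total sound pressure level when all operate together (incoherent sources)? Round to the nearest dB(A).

94 dB(A)

For uncorrelated sources the intensities add, so convert each level to linear form, sum, and take 10·log₁₀ of the total.
Σ 10^(L/10) = 10^(85/10) + 10^(76/10) + 10^(93/10) = 2.351e+09.
L_total = 10·log₁₀(2.351e+09) = 93.71 dB(A).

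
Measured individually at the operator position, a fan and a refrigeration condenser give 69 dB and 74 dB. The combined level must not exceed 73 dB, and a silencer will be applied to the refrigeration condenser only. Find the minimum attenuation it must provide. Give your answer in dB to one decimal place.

3.2 dB

Everything except the refrigeration condenser sums to 10^(69/10) = 7.943e+06 in linear terms, 69.00 dB.
To meet 73 dB overall, the treated refrigeration condenser may contribute at most 10^(73/10) − 7.943e+06 = 1.201e+07, i.e. 70.80 dB.
Required insertion loss = 74 − 70.80 = 3.20 dB.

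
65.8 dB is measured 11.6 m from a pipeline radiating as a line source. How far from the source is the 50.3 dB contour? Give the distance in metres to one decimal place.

Line-source spreading drops the level by 10·log₁₀(r₂/r₁); inverting, r₂/r₁ = 10^(ΔL/10).
r₂ = 11.6·10^((65.8−50.3)/10) = 11.6·10^(15.5/10) = 411.58 m.

411.6 m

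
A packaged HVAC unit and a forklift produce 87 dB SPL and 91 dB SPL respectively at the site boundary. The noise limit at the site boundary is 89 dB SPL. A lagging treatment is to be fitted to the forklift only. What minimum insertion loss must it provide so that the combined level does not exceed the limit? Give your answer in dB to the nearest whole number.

The untreated sources together contribute 10^(87/10) = 5.012e+08, i.e. 87.00 dB SPL.
The limit corresponds to 10^(89/10) = 7.943e+08; subtracting the fixed part leaves 2.931e+08 for the forklift, i.e. 84.67 dB SPL.
Required insertion loss = 91 − 84.67 = 6.33 dB.

6 dB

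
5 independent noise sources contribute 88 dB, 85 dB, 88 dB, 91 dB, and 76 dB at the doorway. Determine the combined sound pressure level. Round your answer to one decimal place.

94.6 dB

Incoherent sources combine by intensity addition: L_total = 10·log₁₀(Σ 10^(L_i/10)).
Σ 10^(L/10) = 10^(88/10) + 10^(85/10) + 10^(88/10) + 10^(91/10) + 10^(76/10) = 2.877e+09.
L_total = 10·log₁₀(2.877e+09) = 94.59 dB.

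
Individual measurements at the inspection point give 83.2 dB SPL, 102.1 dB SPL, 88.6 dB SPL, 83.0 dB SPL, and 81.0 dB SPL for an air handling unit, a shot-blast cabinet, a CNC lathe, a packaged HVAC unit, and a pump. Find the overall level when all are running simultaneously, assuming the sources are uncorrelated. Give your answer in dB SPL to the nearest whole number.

For uncorrelated sources the intensities add, so convert each level to linear form, sum, and take 10·log₁₀ of the total.
Σ 10^(L/10) = 10^(83.2/10) + 10^(102.1/10) + 10^(88.6/10) + 10^(83.0/10) + 10^(81.0/10) = 1.748e+10.
L_total = 10·log₁₀(1.748e+10) = 102.42 dB SPL.

102 dB SPL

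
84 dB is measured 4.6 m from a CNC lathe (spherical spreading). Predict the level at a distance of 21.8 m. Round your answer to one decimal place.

70.5 dB

Point-source attenuation: ΔL = 20·log₁₀(r₂/r₁) = 20·log₁₀(21.8/4.6) = 13.514 dB.
L₂ = 84 − 20·log₁₀(21.8/4.6) = 84 − 13.514 = 70.49 dB.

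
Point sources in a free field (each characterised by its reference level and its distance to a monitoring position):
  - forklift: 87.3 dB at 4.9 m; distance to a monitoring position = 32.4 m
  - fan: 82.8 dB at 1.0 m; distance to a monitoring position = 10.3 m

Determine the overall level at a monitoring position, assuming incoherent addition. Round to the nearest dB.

71 dB

Apply inverse-square spreading to bring every level to the receiver, then sum 10^(L/10).
forklift: 87.3 − 20·log₁₀(32.4/4.9) = 87.3 − 16.41 = 70.89 dB.
fan: 82.8 − 20·log₁₀(10.3/1.0) = 82.8 − 20.26 = 62.54 dB.
Σ 10^(L/10) = 1.408e+07 → L_total = 10·log₁₀(1.408e+07) = 71.49 dB.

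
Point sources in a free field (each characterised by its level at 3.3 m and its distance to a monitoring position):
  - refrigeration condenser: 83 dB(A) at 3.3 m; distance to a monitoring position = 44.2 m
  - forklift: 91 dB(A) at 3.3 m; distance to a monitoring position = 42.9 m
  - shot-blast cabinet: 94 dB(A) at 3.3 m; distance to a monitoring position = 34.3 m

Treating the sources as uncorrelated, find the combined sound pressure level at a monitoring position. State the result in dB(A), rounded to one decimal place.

Apply inverse-square spreading to bring every level to the receiver, then sum 10^(L/10).
refrigeration condenser: 83 − 20·log₁₀(44.2/3.3) = 83 − 22.54 = 60.46 dB(A).
forklift: 91 − 20·log₁₀(42.9/3.3) = 91 − 22.28 = 68.72 dB(A).
shot-blast cabinet: 94 − 20·log₁₀(34.3/3.3) = 94 − 20.34 = 73.66 dB(A).
Σ 10^(L/10) = 3.181e+07 → L_total = 10·log₁₀(3.181e+07) = 75.03 dB(A).

75.0 dB(A)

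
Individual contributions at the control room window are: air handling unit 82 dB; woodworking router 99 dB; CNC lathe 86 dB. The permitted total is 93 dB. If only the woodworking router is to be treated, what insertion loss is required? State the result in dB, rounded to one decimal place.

7.4 dB

Fixed contribution from the other sources: Σ 10^(L/10) = 10^(82/10) + 10^(86/10) = 5.566e+08 (87.46 dB).
To meet 93 dB overall, the treated woodworking router may contribute at most 10^(93/10) − 5.566e+08 = 1.439e+09, i.e. 91.58 dB.
So the woodworking router must be reduced from 99 to 91.58 dB: IL = 7.42 dB.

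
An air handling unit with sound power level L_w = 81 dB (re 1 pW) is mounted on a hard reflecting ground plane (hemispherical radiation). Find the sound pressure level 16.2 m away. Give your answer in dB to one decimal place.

L_p = L_w − 10·log₁₀(2π·r²) with r = 16.2 m.
2π·r² = 1649 m², 10·log₁₀ of that is 32.172 dB.
L_p = 81 − 32.172 = 48.83 dB.

48.8 dB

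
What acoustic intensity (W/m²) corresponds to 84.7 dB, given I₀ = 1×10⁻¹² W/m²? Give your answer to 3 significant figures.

0.000295 W/m²

I = I₀·10^(L/10) = 10⁻¹² × 10^(84.7/10) = 10^(-3.530).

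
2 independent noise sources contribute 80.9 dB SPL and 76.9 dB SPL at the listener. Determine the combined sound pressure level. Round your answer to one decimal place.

82.4 dB SPL

For uncorrelated sources the intensities add, so convert each level to linear form, sum, and take 10·log₁₀ of the total.
Σ 10^(L/10) = 10^(80.9/10) + 10^(76.9/10) = 1.720e+08.
L_total = 10·log₁₀(1.720e+08) = 82.36 dB SPL.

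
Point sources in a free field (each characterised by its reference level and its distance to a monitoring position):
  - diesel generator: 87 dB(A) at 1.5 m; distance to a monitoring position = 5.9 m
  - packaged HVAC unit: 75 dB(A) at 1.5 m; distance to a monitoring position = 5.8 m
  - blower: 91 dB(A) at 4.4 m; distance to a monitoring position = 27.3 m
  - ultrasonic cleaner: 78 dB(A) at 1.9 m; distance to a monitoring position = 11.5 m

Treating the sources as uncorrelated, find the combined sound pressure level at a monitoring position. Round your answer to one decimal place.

78.4 dB(A)

Propagate each source to the receiver with L = L_ref − 20·log₁₀(r/r_ref), then add intensities.
diesel generator: 87 − 20·log₁₀(5.9/1.5) = 87 − 11.90 = 75.10 dB(A).
packaged HVAC unit: 75 − 20·log₁₀(5.8/1.5) = 75 − 11.75 = 63.25 dB(A).
blower: 91 − 20·log₁₀(27.3/4.4) = 91 − 15.85 = 75.15 dB(A).
ultrasonic cleaner: 78 − 20·log₁₀(11.5/1.9) = 78 − 15.64 = 62.36 dB(A).
Σ 10^(L/10) = 6.893e+07 → L_total = 10·log₁₀(6.893e+07) = 78.38 dB(A).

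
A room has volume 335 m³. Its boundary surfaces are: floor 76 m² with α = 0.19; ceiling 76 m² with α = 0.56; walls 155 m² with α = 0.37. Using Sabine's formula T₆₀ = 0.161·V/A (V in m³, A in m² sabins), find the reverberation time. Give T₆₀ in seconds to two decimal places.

0.47 s

Summing Sᵢαᵢ: 76·0.19 + 76·0.56 + 155·0.37 = 114.35 m².
T₆₀ = 0.161·V/A = 0.161·335/114.35 = 0.472 s.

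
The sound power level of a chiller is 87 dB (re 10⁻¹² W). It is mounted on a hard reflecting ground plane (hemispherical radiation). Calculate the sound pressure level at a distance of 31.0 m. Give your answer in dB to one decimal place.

L_p = L_w − 10·log₁₀(2π·r²) with r = 31.0 m.
2π·r² = 6038 m², 10·log₁₀ of that is 37.809 dB.
L_p = 87 − 37.809 = 49.19 dB.

49.2 dB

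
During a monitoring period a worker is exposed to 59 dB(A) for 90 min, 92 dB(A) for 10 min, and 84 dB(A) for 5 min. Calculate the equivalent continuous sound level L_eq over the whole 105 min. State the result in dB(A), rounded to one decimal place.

Weight each interval's intensity by its duration and average over T = 105 min:
Σ tᵢ·10^(Lᵢ/10) = 90·10^(59/10) + 10·10^(92/10) + 5·10^(84/10) = 1.718e+10.
L_eq = 10·log₁₀(1.718e+10/105) = 82.14 dB(A).

82.1 dB(A)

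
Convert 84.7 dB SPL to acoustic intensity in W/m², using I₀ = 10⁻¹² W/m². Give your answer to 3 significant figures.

I = I₀·10^(L/10) = 10⁻¹² × 10^(84.7/10) = 10^(-3.530).

0.000295 W/m²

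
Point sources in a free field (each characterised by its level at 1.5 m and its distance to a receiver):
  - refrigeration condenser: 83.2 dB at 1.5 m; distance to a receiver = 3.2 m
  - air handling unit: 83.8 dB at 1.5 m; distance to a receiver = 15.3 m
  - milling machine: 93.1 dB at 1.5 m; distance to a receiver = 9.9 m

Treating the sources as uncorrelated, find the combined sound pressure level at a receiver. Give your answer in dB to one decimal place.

Propagate each source to the receiver with L = L_ref − 20·log₁₀(r/r_ref), then add intensities.
refrigeration condenser: 83.2 − 20·log₁₀(3.2/1.5) = 83.2 − 6.58 = 76.62 dB.
air handling unit: 83.8 − 20·log₁₀(15.3/1.5) = 83.8 − 20.17 = 63.63 dB.
milling machine: 93.1 − 20·log₁₀(9.9/1.5) = 93.1 − 16.39 = 76.71 dB.
Σ 10^(L/10) = 9.508e+07 → L_total = 10·log₁₀(9.508e+07) = 79.78 dB.

79.8 dB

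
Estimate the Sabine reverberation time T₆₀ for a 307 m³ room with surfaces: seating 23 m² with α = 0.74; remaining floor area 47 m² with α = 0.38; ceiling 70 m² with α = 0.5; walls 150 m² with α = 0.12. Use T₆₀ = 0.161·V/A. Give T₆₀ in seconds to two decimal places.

0.56 s

A = Σ Sᵢαᵢ = 23·0.74 + 47·0.38 + 70·0.5 + 150·0.12 = 87.88 m².
T₆₀ = 0.161·V/A = 0.161·307/87.88 = 0.562 s.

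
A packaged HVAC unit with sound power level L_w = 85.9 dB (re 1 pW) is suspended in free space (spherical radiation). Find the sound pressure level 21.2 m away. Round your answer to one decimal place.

Free-field spherical radiation: L_p = L_w − 10·log₁₀(4π·r²), r = 21.2 m.
4π·r² = 5648 m², 10·log₁₀ of that is 37.519 dB.
L_p = 85.9 − 37.519 = 48.38 dB.

48.4 dB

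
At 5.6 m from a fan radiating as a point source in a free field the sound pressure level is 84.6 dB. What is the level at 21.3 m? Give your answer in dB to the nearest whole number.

73 dB

Spherical spreading from a point source gives a 20·log₁₀(r₂/r₁) drop.
L₂ = 84.6 − 20·log₁₀(21.3/5.6) = 84.6 − 11.604 = 73.00 dB.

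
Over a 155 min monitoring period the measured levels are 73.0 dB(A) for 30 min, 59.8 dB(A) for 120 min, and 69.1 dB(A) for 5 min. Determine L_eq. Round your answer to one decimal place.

The energy average is taken in the linear domain: L_eq = 10·log₁₀[(Σ tᵢ·10^(Lᵢ/10))/T], T = 155 min.
Σ tᵢ·10^(Lᵢ/10) = 30·10^(73.0/10) + 120·10^(59.8/10) + 5·10^(69.1/10) = 7.538e+08.
L_eq = 10·log₁₀(7.538e+08/155) = 66.87 dB(A).

66.9 dB(A)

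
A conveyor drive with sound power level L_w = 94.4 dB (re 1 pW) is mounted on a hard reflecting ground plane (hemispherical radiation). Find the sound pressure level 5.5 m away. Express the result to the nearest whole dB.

L_p = L_w − 10·log₁₀(2π·r²) with r = 5.5 m.
2π·r² = 190.1 m², 10·log₁₀ of that is 22.789 dB.
L_p = 94.4 − 22.789 = 71.61 dB.

72 dB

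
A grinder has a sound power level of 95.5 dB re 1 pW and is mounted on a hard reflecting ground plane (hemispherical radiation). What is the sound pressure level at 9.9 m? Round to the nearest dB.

68 dB

Free-field hemispherical radiation: L_p = L_w − 10·log₁₀(2π·r²), r = 9.9 m.
2π·r² = 615.8 m², 10·log₁₀ of that is 27.895 dB.
L_p = 95.5 − 27.895 = 67.61 dB.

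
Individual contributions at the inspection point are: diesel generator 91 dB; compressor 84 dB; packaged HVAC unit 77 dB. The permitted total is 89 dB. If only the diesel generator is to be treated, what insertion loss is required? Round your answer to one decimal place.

Everything except the diesel generator sums to 10^(84/10) + 10^(77/10) = 3.013e+08 in linear terms, 84.79 dB.
To meet 89 dB overall, the treated diesel generator may contribute at most 10^(89/10) − 3.013e+08 = 4.930e+08, i.e. 86.93 dB.
Required insertion loss = 91 − 86.93 = 4.07 dB.

4.1 dB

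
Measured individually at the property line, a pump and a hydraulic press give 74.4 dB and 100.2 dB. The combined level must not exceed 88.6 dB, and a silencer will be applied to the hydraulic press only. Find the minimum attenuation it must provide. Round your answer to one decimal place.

Fixed contribution from the other source: Σ 10^(L/10) = 10^(74.4/10) = 2.754e+07 (74.40 dB).
To meet 88.6 dB overall, the treated hydraulic press may contribute at most 10^(88.6/10) − 2.754e+07 = 6.969e+08, i.e. 88.43 dB.
Required insertion loss = 100.2 − 88.43 = 11.77 dB.

11.8 dB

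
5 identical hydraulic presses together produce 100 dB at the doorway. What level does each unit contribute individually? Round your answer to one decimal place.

5 equal contributions raise the level by 10·log₁₀ 5 = 6.990 dB, so each unit alone gives 100 − 6.990.

93.0 dB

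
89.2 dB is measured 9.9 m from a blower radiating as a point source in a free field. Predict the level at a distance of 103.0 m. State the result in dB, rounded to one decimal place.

68.9 dB

Point-source attenuation: ΔL = 20·log₁₀(r₂/r₁) = 20·log₁₀(103.0/9.9) = 20.344 dB.
L₂ = 89.2 − 20·log₁₀(103.0/9.9) = 89.2 − 20.344 = 68.86 dB.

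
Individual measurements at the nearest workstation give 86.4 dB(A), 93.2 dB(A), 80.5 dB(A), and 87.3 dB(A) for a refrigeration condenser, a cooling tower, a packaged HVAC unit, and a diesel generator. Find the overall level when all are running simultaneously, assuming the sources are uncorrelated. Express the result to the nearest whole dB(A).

95 dB(A)

For uncorrelated sources the intensities add, so convert each level to linear form, sum, and take 10·log₁₀ of the total.
Σ 10^(L/10) = 10^(86.4/10) + 10^(93.2/10) + 10^(80.5/10) + 10^(87.3/10) = 3.175e+09.
L_total = 10·log₁₀(3.175e+09) = 95.02 dB(A).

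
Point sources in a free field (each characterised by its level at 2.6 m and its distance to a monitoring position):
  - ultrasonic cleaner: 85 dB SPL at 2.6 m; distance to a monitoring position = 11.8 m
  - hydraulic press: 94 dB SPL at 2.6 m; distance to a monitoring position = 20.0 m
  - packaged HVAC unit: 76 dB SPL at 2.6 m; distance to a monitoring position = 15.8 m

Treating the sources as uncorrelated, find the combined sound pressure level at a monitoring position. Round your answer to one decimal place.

77.7 dB SPL

Apply inverse-square spreading to bring every level to the receiver, then sum 10^(L/10).
ultrasonic cleaner: 85 − 20·log₁₀(11.8/2.6) = 85 − 13.14 = 71.86 dB SPL.
hydraulic press: 94 − 20·log₁₀(20.0/2.6) = 94 − 17.72 = 76.28 dB SPL.
packaged HVAC unit: 76 − 20·log₁₀(15.8/2.6) = 76 − 15.67 = 60.33 dB SPL.
Σ 10^(L/10) = 5.888e+07 → L_total = 10·log₁₀(5.888e+07) = 77.70 dB SPL.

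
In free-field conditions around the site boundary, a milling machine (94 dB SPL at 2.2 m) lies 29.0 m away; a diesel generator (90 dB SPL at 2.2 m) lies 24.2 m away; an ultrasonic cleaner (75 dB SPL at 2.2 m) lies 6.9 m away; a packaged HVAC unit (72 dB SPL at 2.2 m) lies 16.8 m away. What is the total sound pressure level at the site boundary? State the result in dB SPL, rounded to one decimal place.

74.2 dB SPL

Apply inverse-square spreading to bring every level to the receiver, then sum 10^(L/10).
milling machine: 94 − 20·log₁₀(29.0/2.2) = 94 − 22.40 = 71.60 dB SPL.
diesel generator: 90 − 20·log₁₀(24.2/2.2) = 90 − 20.83 = 69.17 dB SPL.
ultrasonic cleaner: 75 − 20·log₁₀(6.9/2.2) = 75 − 9.93 = 65.07 dB SPL.
packaged HVAC unit: 72 − 20·log₁₀(16.8/2.2) = 72 − 17.66 = 54.34 dB SPL.
Σ 10^(L/10) = 2.621e+07 → L_total = 10·log₁₀(2.621e+07) = 74.18 dB SPL.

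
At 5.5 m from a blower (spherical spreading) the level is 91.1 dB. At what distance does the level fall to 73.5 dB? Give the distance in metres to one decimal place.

41.7 m

For a point source L₁ − L₂ = 20·log₁₀(r₂/r₁), so r₂ = r₁·10^((L₁−L₂)/20).
r₂ = 5.5·10^((91.1−73.5)/20) = 5.5·10^(17.6/20) = 41.72 m.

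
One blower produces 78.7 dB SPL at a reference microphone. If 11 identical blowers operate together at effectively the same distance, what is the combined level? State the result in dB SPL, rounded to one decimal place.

89.1 dB SPL

L_total = L₁ + 10·log₁₀ N for N identical incoherent sources.
L_total = 78.7 + 10·log₁₀(11) = 78.7 + 10.414 = 89.11 dB SPL.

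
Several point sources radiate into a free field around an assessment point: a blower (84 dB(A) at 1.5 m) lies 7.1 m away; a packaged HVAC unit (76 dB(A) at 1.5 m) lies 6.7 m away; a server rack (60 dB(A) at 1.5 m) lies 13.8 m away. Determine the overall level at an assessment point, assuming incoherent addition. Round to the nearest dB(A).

First find each source's level at the receiver (point-source: −20·log₁₀(r/r_ref)), then combine on an intensity basis.
blower: 84 − 20·log₁₀(7.1/1.5) = 84 − 13.50 = 70.50 dB(A).
packaged HVAC unit: 76 − 20·log₁₀(6.7/1.5) = 76 − 13.00 = 63.00 dB(A).
server rack: 60 − 20·log₁₀(13.8/1.5) = 60 − 19.28 = 40.72 dB(A).
Σ 10^(L/10) = 1.322e+07 → L_total = 10·log₁₀(1.322e+07) = 71.21 dB(A).

71 dB(A)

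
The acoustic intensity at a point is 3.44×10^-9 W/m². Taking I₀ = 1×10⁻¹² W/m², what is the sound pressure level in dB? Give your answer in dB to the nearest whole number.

35 dB

Dividing by I₀ shifts the exponent by 12: I/I₀ = 3.44×10^3.
L = 10·(0.5366 + 3) = 35.37 dB.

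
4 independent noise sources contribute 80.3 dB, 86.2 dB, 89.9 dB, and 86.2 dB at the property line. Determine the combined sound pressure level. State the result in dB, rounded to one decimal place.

92.8 dB

Incoherent sources combine by intensity addition: L_total = 10·log₁₀(Σ 10^(L_i/10)).
Σ 10^(L/10) = 10^(80.3/10) + 10^(86.2/10) + 10^(89.9/10) + 10^(86.2/10) = 1.918e+09.
L_total = 10·log₁₀(1.918e+09) = 92.83 dB.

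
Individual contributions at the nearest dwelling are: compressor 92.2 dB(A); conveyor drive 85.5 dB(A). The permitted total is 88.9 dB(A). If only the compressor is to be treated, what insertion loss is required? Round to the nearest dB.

6 dB

Fixed contribution from the other source: Σ 10^(L/10) = 10^(85.5/10) = 3.548e+08 (85.50 dB(A)).
The limit corresponds to 10^(88.9/10) = 7.762e+08; subtracting the fixed part leaves 4.214e+08 for the compressor, i.e. 86.25 dB(A).
Required insertion loss = 92.2 − 86.25 = 5.95 dB.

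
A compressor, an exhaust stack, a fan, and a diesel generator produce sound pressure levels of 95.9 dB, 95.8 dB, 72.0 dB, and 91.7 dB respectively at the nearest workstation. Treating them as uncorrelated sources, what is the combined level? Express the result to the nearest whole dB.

100 dB

For uncorrelated sources the intensities add, so convert each level to linear form, sum, and take 10·log₁₀ of the total.
Σ 10^(L/10) = 10^(95.9/10) + 10^(95.8/10) + 10^(72.0/10) + 10^(91.7/10) = 9.187e+09.
L_total = 10·log₁₀(9.187e+09) = 99.63 dB.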